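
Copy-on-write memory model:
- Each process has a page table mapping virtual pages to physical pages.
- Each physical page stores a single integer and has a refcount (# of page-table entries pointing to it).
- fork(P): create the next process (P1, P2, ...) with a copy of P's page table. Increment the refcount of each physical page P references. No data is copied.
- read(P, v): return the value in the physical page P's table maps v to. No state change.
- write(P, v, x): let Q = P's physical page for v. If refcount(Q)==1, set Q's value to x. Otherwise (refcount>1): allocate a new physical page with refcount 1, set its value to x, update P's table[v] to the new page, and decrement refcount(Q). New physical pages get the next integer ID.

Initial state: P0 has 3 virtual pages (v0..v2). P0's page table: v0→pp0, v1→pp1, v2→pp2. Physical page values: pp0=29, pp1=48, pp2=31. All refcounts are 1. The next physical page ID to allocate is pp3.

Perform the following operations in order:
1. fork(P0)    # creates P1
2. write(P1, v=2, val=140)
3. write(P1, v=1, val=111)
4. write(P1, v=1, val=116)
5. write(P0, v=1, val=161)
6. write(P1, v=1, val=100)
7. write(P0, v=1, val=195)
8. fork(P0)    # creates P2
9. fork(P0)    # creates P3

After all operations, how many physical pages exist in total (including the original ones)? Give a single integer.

Answer: 5

Derivation:
Op 1: fork(P0) -> P1. 3 ppages; refcounts: pp0:2 pp1:2 pp2:2
Op 2: write(P1, v2, 140). refcount(pp2)=2>1 -> COPY to pp3. 4 ppages; refcounts: pp0:2 pp1:2 pp2:1 pp3:1
Op 3: write(P1, v1, 111). refcount(pp1)=2>1 -> COPY to pp4. 5 ppages; refcounts: pp0:2 pp1:1 pp2:1 pp3:1 pp4:1
Op 4: write(P1, v1, 116). refcount(pp4)=1 -> write in place. 5 ppages; refcounts: pp0:2 pp1:1 pp2:1 pp3:1 pp4:1
Op 5: write(P0, v1, 161). refcount(pp1)=1 -> write in place. 5 ppages; refcounts: pp0:2 pp1:1 pp2:1 pp3:1 pp4:1
Op 6: write(P1, v1, 100). refcount(pp4)=1 -> write in place. 5 ppages; refcounts: pp0:2 pp1:1 pp2:1 pp3:1 pp4:1
Op 7: write(P0, v1, 195). refcount(pp1)=1 -> write in place. 5 ppages; refcounts: pp0:2 pp1:1 pp2:1 pp3:1 pp4:1
Op 8: fork(P0) -> P2. 5 ppages; refcounts: pp0:3 pp1:2 pp2:2 pp3:1 pp4:1
Op 9: fork(P0) -> P3. 5 ppages; refcounts: pp0:4 pp1:3 pp2:3 pp3:1 pp4:1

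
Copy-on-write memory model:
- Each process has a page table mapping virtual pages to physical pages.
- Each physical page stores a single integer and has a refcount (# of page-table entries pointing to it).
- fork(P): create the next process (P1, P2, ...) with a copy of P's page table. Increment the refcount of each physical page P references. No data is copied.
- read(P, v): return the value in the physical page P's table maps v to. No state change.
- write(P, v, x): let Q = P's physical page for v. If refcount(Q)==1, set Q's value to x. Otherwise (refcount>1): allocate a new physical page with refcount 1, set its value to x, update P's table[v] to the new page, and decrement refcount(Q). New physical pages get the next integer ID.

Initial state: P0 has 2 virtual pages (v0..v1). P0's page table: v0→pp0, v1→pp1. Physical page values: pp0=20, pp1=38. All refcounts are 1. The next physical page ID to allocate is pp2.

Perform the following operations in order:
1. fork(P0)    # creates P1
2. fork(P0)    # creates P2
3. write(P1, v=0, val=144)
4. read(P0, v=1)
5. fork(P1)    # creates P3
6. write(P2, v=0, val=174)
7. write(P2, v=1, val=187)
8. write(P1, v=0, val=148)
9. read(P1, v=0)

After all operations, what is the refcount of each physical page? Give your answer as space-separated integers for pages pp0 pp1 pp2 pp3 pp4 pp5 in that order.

Op 1: fork(P0) -> P1. 2 ppages; refcounts: pp0:2 pp1:2
Op 2: fork(P0) -> P2. 2 ppages; refcounts: pp0:3 pp1:3
Op 3: write(P1, v0, 144). refcount(pp0)=3>1 -> COPY to pp2. 3 ppages; refcounts: pp0:2 pp1:3 pp2:1
Op 4: read(P0, v1) -> 38. No state change.
Op 5: fork(P1) -> P3. 3 ppages; refcounts: pp0:2 pp1:4 pp2:2
Op 6: write(P2, v0, 174). refcount(pp0)=2>1 -> COPY to pp3. 4 ppages; refcounts: pp0:1 pp1:4 pp2:2 pp3:1
Op 7: write(P2, v1, 187). refcount(pp1)=4>1 -> COPY to pp4. 5 ppages; refcounts: pp0:1 pp1:3 pp2:2 pp3:1 pp4:1
Op 8: write(P1, v0, 148). refcount(pp2)=2>1 -> COPY to pp5. 6 ppages; refcounts: pp0:1 pp1:3 pp2:1 pp3:1 pp4:1 pp5:1
Op 9: read(P1, v0) -> 148. No state change.

Answer: 1 3 1 1 1 1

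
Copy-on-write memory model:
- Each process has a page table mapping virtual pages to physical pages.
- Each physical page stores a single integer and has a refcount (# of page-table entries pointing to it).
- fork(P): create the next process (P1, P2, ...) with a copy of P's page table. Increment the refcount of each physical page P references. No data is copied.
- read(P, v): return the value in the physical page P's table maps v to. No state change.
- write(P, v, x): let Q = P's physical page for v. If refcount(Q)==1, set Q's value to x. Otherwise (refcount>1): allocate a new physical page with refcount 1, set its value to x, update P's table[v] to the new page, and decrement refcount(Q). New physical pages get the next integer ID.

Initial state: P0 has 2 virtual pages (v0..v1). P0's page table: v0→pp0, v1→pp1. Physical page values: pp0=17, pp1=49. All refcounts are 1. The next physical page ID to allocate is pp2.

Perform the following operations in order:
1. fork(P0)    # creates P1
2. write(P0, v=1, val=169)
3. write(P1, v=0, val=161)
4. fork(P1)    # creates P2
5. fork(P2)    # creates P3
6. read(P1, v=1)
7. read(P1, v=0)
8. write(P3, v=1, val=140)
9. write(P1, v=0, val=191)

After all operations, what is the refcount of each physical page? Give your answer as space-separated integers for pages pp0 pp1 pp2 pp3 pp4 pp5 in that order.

Answer: 1 2 1 2 1 1

Derivation:
Op 1: fork(P0) -> P1. 2 ppages; refcounts: pp0:2 pp1:2
Op 2: write(P0, v1, 169). refcount(pp1)=2>1 -> COPY to pp2. 3 ppages; refcounts: pp0:2 pp1:1 pp2:1
Op 3: write(P1, v0, 161). refcount(pp0)=2>1 -> COPY to pp3. 4 ppages; refcounts: pp0:1 pp1:1 pp2:1 pp3:1
Op 4: fork(P1) -> P2. 4 ppages; refcounts: pp0:1 pp1:2 pp2:1 pp3:2
Op 5: fork(P2) -> P3. 4 ppages; refcounts: pp0:1 pp1:3 pp2:1 pp3:3
Op 6: read(P1, v1) -> 49. No state change.
Op 7: read(P1, v0) -> 161. No state change.
Op 8: write(P3, v1, 140). refcount(pp1)=3>1 -> COPY to pp4. 5 ppages; refcounts: pp0:1 pp1:2 pp2:1 pp3:3 pp4:1
Op 9: write(P1, v0, 191). refcount(pp3)=3>1 -> COPY to pp5. 6 ppages; refcounts: pp0:1 pp1:2 pp2:1 pp3:2 pp4:1 pp5:1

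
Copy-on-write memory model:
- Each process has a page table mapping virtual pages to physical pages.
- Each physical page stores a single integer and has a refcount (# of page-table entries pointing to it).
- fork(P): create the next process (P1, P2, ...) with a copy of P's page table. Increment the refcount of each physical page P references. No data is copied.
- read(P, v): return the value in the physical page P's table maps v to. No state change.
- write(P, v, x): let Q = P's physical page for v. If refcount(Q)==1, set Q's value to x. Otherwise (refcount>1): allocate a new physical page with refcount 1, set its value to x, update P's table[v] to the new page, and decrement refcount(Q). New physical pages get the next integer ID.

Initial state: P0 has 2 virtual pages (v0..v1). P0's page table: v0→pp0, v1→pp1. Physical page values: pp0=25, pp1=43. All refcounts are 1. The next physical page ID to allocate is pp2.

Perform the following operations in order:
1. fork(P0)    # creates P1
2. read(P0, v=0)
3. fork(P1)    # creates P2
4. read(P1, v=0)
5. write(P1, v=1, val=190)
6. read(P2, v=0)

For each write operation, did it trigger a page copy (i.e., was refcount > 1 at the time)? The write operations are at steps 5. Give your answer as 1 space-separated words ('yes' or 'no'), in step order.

Op 1: fork(P0) -> P1. 2 ppages; refcounts: pp0:2 pp1:2
Op 2: read(P0, v0) -> 25. No state change.
Op 3: fork(P1) -> P2. 2 ppages; refcounts: pp0:3 pp1:3
Op 4: read(P1, v0) -> 25. No state change.
Op 5: write(P1, v1, 190). refcount(pp1)=3>1 -> COPY to pp2. 3 ppages; refcounts: pp0:3 pp1:2 pp2:1
Op 6: read(P2, v0) -> 25. No state change.

yes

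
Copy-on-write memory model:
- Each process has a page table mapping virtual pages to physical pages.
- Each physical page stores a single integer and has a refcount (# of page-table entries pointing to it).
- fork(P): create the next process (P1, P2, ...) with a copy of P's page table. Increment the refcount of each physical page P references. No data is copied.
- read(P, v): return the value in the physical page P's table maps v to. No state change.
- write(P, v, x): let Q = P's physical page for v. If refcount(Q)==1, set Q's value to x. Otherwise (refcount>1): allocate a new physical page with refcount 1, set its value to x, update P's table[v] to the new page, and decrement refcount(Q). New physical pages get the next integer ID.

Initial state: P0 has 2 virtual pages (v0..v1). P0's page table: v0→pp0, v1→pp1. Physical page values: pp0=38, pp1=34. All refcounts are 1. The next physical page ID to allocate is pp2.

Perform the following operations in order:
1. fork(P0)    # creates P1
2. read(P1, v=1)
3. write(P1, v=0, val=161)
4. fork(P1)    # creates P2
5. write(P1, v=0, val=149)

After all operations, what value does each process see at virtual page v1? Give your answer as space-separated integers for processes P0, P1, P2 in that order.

Op 1: fork(P0) -> P1. 2 ppages; refcounts: pp0:2 pp1:2
Op 2: read(P1, v1) -> 34. No state change.
Op 3: write(P1, v0, 161). refcount(pp0)=2>1 -> COPY to pp2. 3 ppages; refcounts: pp0:1 pp1:2 pp2:1
Op 4: fork(P1) -> P2. 3 ppages; refcounts: pp0:1 pp1:3 pp2:2
Op 5: write(P1, v0, 149). refcount(pp2)=2>1 -> COPY to pp3. 4 ppages; refcounts: pp0:1 pp1:3 pp2:1 pp3:1
P0: v1 -> pp1 = 34
P1: v1 -> pp1 = 34
P2: v1 -> pp1 = 34

Answer: 34 34 34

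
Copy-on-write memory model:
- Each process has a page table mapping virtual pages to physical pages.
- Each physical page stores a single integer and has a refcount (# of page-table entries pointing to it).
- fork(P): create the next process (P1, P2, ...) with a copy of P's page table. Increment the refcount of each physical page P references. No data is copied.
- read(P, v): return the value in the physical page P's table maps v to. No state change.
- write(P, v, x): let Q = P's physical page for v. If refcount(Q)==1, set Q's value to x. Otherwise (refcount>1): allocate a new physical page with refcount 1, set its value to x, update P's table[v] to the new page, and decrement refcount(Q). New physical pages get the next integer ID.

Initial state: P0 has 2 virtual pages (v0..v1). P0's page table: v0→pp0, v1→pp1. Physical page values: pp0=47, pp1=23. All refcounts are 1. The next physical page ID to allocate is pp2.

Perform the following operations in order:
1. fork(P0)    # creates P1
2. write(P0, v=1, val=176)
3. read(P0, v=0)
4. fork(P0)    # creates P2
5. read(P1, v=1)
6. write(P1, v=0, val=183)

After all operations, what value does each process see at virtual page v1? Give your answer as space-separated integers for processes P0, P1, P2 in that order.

Op 1: fork(P0) -> P1. 2 ppages; refcounts: pp0:2 pp1:2
Op 2: write(P0, v1, 176). refcount(pp1)=2>1 -> COPY to pp2. 3 ppages; refcounts: pp0:2 pp1:1 pp2:1
Op 3: read(P0, v0) -> 47. No state change.
Op 4: fork(P0) -> P2. 3 ppages; refcounts: pp0:3 pp1:1 pp2:2
Op 5: read(P1, v1) -> 23. No state change.
Op 6: write(P1, v0, 183). refcount(pp0)=3>1 -> COPY to pp3. 4 ppages; refcounts: pp0:2 pp1:1 pp2:2 pp3:1
P0: v1 -> pp2 = 176
P1: v1 -> pp1 = 23
P2: v1 -> pp2 = 176

Answer: 176 23 176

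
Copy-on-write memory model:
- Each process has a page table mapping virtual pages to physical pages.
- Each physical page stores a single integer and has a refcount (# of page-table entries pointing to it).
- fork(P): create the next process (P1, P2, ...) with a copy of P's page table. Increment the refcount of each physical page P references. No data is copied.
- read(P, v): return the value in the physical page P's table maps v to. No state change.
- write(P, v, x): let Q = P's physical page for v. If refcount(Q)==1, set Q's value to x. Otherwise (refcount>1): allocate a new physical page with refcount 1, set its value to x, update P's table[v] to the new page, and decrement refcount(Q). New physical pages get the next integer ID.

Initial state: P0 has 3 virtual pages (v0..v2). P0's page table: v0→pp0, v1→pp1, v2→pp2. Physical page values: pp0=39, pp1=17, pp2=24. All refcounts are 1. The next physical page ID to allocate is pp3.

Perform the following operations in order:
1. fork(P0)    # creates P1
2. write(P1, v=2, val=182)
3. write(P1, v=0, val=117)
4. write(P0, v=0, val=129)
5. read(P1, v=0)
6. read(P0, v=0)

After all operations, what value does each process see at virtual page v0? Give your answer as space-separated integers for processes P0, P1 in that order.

Op 1: fork(P0) -> P1. 3 ppages; refcounts: pp0:2 pp1:2 pp2:2
Op 2: write(P1, v2, 182). refcount(pp2)=2>1 -> COPY to pp3. 4 ppages; refcounts: pp0:2 pp1:2 pp2:1 pp3:1
Op 3: write(P1, v0, 117). refcount(pp0)=2>1 -> COPY to pp4. 5 ppages; refcounts: pp0:1 pp1:2 pp2:1 pp3:1 pp4:1
Op 4: write(P0, v0, 129). refcount(pp0)=1 -> write in place. 5 ppages; refcounts: pp0:1 pp1:2 pp2:1 pp3:1 pp4:1
Op 5: read(P1, v0) -> 117. No state change.
Op 6: read(P0, v0) -> 129. No state change.
P0: v0 -> pp0 = 129
P1: v0 -> pp4 = 117

Answer: 129 117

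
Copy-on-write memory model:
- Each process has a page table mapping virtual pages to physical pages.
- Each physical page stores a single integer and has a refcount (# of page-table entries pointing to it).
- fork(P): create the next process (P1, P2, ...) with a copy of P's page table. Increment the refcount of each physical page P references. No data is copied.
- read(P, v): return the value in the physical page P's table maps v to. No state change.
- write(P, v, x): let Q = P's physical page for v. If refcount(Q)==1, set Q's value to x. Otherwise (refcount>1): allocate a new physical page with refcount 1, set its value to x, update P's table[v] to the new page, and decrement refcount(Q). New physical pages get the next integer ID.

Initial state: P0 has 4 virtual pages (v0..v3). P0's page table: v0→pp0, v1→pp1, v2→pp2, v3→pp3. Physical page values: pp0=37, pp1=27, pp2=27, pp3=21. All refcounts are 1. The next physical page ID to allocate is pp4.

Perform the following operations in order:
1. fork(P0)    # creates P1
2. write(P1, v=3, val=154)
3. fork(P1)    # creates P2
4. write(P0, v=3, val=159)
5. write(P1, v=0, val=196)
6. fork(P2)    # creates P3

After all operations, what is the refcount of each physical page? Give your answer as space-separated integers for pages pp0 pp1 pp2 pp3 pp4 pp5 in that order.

Answer: 3 4 4 1 3 1

Derivation:
Op 1: fork(P0) -> P1. 4 ppages; refcounts: pp0:2 pp1:2 pp2:2 pp3:2
Op 2: write(P1, v3, 154). refcount(pp3)=2>1 -> COPY to pp4. 5 ppages; refcounts: pp0:2 pp1:2 pp2:2 pp3:1 pp4:1
Op 3: fork(P1) -> P2. 5 ppages; refcounts: pp0:3 pp1:3 pp2:3 pp3:1 pp4:2
Op 4: write(P0, v3, 159). refcount(pp3)=1 -> write in place. 5 ppages; refcounts: pp0:3 pp1:3 pp2:3 pp3:1 pp4:2
Op 5: write(P1, v0, 196). refcount(pp0)=3>1 -> COPY to pp5. 6 ppages; refcounts: pp0:2 pp1:3 pp2:3 pp3:1 pp4:2 pp5:1
Op 6: fork(P2) -> P3. 6 ppages; refcounts: pp0:3 pp1:4 pp2:4 pp3:1 pp4:3 pp5:1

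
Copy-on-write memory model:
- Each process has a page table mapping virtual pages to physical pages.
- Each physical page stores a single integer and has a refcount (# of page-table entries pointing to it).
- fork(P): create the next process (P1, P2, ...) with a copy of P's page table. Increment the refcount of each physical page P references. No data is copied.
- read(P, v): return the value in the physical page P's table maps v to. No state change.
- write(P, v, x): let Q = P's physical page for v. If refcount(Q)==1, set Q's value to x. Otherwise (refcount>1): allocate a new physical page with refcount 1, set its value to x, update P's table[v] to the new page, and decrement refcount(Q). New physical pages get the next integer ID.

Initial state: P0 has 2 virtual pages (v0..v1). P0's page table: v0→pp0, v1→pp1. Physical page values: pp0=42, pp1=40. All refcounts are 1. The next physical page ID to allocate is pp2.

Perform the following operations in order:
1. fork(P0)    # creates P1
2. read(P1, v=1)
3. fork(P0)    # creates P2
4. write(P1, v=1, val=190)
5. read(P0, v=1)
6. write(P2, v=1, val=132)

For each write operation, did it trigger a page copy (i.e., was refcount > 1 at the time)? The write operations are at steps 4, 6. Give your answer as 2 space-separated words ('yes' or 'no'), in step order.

Op 1: fork(P0) -> P1. 2 ppages; refcounts: pp0:2 pp1:2
Op 2: read(P1, v1) -> 40. No state change.
Op 3: fork(P0) -> P2. 2 ppages; refcounts: pp0:3 pp1:3
Op 4: write(P1, v1, 190). refcount(pp1)=3>1 -> COPY to pp2. 3 ppages; refcounts: pp0:3 pp1:2 pp2:1
Op 5: read(P0, v1) -> 40. No state change.
Op 6: write(P2, v1, 132). refcount(pp1)=2>1 -> COPY to pp3. 4 ppages; refcounts: pp0:3 pp1:1 pp2:1 pp3:1

yes yes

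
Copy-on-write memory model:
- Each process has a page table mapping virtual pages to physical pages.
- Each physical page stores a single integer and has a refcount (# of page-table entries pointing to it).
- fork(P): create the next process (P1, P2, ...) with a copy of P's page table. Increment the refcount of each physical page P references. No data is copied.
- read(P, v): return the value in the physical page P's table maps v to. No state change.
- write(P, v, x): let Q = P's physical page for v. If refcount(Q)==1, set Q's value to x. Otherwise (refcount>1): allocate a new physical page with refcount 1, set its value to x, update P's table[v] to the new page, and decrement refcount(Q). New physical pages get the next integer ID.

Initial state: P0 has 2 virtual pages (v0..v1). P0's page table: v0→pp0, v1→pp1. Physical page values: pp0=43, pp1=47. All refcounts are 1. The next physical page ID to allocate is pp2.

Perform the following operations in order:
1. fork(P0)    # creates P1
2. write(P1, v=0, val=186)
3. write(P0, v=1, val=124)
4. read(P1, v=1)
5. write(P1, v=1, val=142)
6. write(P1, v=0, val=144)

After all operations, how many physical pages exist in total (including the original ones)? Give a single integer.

Op 1: fork(P0) -> P1. 2 ppages; refcounts: pp0:2 pp1:2
Op 2: write(P1, v0, 186). refcount(pp0)=2>1 -> COPY to pp2. 3 ppages; refcounts: pp0:1 pp1:2 pp2:1
Op 3: write(P0, v1, 124). refcount(pp1)=2>1 -> COPY to pp3. 4 ppages; refcounts: pp0:1 pp1:1 pp2:1 pp3:1
Op 4: read(P1, v1) -> 47. No state change.
Op 5: write(P1, v1, 142). refcount(pp1)=1 -> write in place. 4 ppages; refcounts: pp0:1 pp1:1 pp2:1 pp3:1
Op 6: write(P1, v0, 144). refcount(pp2)=1 -> write in place. 4 ppages; refcounts: pp0:1 pp1:1 pp2:1 pp3:1

Answer: 4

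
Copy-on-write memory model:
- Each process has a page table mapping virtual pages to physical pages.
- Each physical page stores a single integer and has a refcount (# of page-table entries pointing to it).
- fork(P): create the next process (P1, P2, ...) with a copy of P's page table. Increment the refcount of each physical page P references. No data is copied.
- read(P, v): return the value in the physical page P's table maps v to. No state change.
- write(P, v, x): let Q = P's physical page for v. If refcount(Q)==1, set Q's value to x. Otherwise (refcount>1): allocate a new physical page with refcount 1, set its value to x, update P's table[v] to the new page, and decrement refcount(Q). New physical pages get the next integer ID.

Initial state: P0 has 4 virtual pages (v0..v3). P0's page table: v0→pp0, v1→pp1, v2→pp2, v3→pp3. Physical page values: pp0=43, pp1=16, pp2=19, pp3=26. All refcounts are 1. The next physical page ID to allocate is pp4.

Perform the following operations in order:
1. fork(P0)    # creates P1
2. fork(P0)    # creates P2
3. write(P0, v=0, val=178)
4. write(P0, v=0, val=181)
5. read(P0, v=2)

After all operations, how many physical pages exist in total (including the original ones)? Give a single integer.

Op 1: fork(P0) -> P1. 4 ppages; refcounts: pp0:2 pp1:2 pp2:2 pp3:2
Op 2: fork(P0) -> P2. 4 ppages; refcounts: pp0:3 pp1:3 pp2:3 pp3:3
Op 3: write(P0, v0, 178). refcount(pp0)=3>1 -> COPY to pp4. 5 ppages; refcounts: pp0:2 pp1:3 pp2:3 pp3:3 pp4:1
Op 4: write(P0, v0, 181). refcount(pp4)=1 -> write in place. 5 ppages; refcounts: pp0:2 pp1:3 pp2:3 pp3:3 pp4:1
Op 5: read(P0, v2) -> 19. No state change.

Answer: 5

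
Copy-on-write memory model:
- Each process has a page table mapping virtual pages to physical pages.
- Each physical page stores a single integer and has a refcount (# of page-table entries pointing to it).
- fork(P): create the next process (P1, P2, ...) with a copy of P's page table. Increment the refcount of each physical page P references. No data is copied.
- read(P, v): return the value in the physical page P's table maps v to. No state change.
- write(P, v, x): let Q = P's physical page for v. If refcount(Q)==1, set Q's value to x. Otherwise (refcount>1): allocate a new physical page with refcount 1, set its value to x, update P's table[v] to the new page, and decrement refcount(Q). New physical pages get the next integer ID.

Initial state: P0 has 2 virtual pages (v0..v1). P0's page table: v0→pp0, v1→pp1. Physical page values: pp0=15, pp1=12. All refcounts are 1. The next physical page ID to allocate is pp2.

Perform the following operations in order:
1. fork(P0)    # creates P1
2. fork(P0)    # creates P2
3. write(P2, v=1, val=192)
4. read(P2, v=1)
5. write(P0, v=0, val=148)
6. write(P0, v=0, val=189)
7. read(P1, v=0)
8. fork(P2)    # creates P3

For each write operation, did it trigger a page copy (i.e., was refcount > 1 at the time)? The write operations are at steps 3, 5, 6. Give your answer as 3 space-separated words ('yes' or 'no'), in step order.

Op 1: fork(P0) -> P1. 2 ppages; refcounts: pp0:2 pp1:2
Op 2: fork(P0) -> P2. 2 ppages; refcounts: pp0:3 pp1:3
Op 3: write(P2, v1, 192). refcount(pp1)=3>1 -> COPY to pp2. 3 ppages; refcounts: pp0:3 pp1:2 pp2:1
Op 4: read(P2, v1) -> 192. No state change.
Op 5: write(P0, v0, 148). refcount(pp0)=3>1 -> COPY to pp3. 4 ppages; refcounts: pp0:2 pp1:2 pp2:1 pp3:1
Op 6: write(P0, v0, 189). refcount(pp3)=1 -> write in place. 4 ppages; refcounts: pp0:2 pp1:2 pp2:1 pp3:1
Op 7: read(P1, v0) -> 15. No state change.
Op 8: fork(P2) -> P3. 4 ppages; refcounts: pp0:3 pp1:2 pp2:2 pp3:1

yes yes no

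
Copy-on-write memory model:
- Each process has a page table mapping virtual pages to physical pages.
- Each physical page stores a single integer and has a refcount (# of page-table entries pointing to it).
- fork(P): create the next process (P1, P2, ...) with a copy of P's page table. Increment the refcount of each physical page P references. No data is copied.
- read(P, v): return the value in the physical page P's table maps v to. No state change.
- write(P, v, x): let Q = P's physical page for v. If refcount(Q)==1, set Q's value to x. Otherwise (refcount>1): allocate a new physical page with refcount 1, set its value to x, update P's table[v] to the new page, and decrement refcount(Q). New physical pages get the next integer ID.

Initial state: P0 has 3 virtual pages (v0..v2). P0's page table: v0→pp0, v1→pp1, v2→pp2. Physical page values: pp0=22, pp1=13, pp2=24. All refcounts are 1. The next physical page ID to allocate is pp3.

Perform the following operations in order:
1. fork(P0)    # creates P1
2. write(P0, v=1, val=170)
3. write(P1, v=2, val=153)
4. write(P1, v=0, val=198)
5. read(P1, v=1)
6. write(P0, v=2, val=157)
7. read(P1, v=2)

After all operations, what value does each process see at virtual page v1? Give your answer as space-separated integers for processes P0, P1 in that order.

Op 1: fork(P0) -> P1. 3 ppages; refcounts: pp0:2 pp1:2 pp2:2
Op 2: write(P0, v1, 170). refcount(pp1)=2>1 -> COPY to pp3. 4 ppages; refcounts: pp0:2 pp1:1 pp2:2 pp3:1
Op 3: write(P1, v2, 153). refcount(pp2)=2>1 -> COPY to pp4. 5 ppages; refcounts: pp0:2 pp1:1 pp2:1 pp3:1 pp4:1
Op 4: write(P1, v0, 198). refcount(pp0)=2>1 -> COPY to pp5. 6 ppages; refcounts: pp0:1 pp1:1 pp2:1 pp3:1 pp4:1 pp5:1
Op 5: read(P1, v1) -> 13. No state change.
Op 6: write(P0, v2, 157). refcount(pp2)=1 -> write in place. 6 ppages; refcounts: pp0:1 pp1:1 pp2:1 pp3:1 pp4:1 pp5:1
Op 7: read(P1, v2) -> 153. No state change.
P0: v1 -> pp3 = 170
P1: v1 -> pp1 = 13

Answer: 170 13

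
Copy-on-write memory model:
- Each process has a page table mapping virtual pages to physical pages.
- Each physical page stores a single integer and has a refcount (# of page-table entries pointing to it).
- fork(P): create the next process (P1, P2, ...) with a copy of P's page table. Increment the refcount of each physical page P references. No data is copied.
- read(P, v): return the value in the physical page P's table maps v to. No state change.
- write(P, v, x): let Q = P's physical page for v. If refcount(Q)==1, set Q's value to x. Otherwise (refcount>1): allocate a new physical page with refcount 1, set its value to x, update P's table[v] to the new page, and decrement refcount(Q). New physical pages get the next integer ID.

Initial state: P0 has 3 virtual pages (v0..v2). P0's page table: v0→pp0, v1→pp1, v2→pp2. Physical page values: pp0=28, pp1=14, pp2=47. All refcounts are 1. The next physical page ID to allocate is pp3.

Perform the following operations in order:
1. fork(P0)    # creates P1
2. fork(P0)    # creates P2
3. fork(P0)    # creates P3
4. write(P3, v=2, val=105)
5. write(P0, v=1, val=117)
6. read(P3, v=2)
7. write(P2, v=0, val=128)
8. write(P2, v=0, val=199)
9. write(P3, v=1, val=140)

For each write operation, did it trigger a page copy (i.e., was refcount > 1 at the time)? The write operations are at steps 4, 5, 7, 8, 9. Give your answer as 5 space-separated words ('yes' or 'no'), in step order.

Op 1: fork(P0) -> P1. 3 ppages; refcounts: pp0:2 pp1:2 pp2:2
Op 2: fork(P0) -> P2. 3 ppages; refcounts: pp0:3 pp1:3 pp2:3
Op 3: fork(P0) -> P3. 3 ppages; refcounts: pp0:4 pp1:4 pp2:4
Op 4: write(P3, v2, 105). refcount(pp2)=4>1 -> COPY to pp3. 4 ppages; refcounts: pp0:4 pp1:4 pp2:3 pp3:1
Op 5: write(P0, v1, 117). refcount(pp1)=4>1 -> COPY to pp4. 5 ppages; refcounts: pp0:4 pp1:3 pp2:3 pp3:1 pp4:1
Op 6: read(P3, v2) -> 105. No state change.
Op 7: write(P2, v0, 128). refcount(pp0)=4>1 -> COPY to pp5. 6 ppages; refcounts: pp0:3 pp1:3 pp2:3 pp3:1 pp4:1 pp5:1
Op 8: write(P2, v0, 199). refcount(pp5)=1 -> write in place. 6 ppages; refcounts: pp0:3 pp1:3 pp2:3 pp3:1 pp4:1 pp5:1
Op 9: write(P3, v1, 140). refcount(pp1)=3>1 -> COPY to pp6. 7 ppages; refcounts: pp0:3 pp1:2 pp2:3 pp3:1 pp4:1 pp5:1 pp6:1

yes yes yes no yes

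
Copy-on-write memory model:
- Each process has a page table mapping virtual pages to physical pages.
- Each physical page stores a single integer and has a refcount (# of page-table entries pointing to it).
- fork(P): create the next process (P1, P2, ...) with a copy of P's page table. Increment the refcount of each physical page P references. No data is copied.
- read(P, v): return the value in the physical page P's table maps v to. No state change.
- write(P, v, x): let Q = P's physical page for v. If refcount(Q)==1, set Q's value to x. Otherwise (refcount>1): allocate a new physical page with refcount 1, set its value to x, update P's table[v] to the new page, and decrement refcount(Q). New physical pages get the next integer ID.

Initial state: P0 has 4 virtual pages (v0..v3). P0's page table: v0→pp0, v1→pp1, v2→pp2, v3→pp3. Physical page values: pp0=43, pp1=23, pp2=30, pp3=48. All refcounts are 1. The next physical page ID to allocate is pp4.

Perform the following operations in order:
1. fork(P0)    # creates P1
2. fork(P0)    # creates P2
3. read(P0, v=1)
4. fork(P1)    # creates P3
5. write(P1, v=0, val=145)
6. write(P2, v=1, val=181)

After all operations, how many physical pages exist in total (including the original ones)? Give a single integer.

Answer: 6

Derivation:
Op 1: fork(P0) -> P1. 4 ppages; refcounts: pp0:2 pp1:2 pp2:2 pp3:2
Op 2: fork(P0) -> P2. 4 ppages; refcounts: pp0:3 pp1:3 pp2:3 pp3:3
Op 3: read(P0, v1) -> 23. No state change.
Op 4: fork(P1) -> P3. 4 ppages; refcounts: pp0:4 pp1:4 pp2:4 pp3:4
Op 5: write(P1, v0, 145). refcount(pp0)=4>1 -> COPY to pp4. 5 ppages; refcounts: pp0:3 pp1:4 pp2:4 pp3:4 pp4:1
Op 6: write(P2, v1, 181). refcount(pp1)=4>1 -> COPY to pp5. 6 ppages; refcounts: pp0:3 pp1:3 pp2:4 pp3:4 pp4:1 pp5:1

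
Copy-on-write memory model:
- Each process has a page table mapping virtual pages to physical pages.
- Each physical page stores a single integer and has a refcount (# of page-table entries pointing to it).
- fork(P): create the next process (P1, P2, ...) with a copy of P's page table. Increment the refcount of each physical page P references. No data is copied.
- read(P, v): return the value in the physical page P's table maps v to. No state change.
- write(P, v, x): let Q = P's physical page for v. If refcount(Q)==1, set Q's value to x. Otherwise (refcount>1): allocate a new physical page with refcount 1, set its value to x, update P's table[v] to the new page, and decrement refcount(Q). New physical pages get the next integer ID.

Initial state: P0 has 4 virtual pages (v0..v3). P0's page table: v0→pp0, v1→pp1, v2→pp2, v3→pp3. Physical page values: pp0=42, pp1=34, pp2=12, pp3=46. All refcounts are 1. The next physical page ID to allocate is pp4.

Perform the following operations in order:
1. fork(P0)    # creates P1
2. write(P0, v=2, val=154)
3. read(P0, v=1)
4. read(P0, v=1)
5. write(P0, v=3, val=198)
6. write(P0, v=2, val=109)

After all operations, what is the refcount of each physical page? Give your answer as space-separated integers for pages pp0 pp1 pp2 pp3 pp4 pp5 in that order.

Answer: 2 2 1 1 1 1

Derivation:
Op 1: fork(P0) -> P1. 4 ppages; refcounts: pp0:2 pp1:2 pp2:2 pp3:2
Op 2: write(P0, v2, 154). refcount(pp2)=2>1 -> COPY to pp4. 5 ppages; refcounts: pp0:2 pp1:2 pp2:1 pp3:2 pp4:1
Op 3: read(P0, v1) -> 34. No state change.
Op 4: read(P0, v1) -> 34. No state change.
Op 5: write(P0, v3, 198). refcount(pp3)=2>1 -> COPY to pp5. 6 ppages; refcounts: pp0:2 pp1:2 pp2:1 pp3:1 pp4:1 pp5:1
Op 6: write(P0, v2, 109). refcount(pp4)=1 -> write in place. 6 ppages; refcounts: pp0:2 pp1:2 pp2:1 pp3:1 pp4:1 pp5:1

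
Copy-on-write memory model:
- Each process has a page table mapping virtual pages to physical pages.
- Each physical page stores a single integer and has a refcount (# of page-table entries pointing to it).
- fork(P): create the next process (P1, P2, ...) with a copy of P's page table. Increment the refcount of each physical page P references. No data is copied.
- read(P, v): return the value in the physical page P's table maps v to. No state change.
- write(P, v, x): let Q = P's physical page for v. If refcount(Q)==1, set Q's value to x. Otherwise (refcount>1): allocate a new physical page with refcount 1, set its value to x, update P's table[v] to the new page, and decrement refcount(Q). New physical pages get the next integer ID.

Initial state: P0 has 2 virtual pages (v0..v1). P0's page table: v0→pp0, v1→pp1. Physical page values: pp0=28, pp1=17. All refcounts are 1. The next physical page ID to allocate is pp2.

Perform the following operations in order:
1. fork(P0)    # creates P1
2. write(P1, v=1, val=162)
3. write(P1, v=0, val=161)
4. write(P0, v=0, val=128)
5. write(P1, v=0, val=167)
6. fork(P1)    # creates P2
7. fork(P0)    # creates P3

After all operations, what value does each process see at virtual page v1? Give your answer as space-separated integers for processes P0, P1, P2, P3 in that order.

Op 1: fork(P0) -> P1. 2 ppages; refcounts: pp0:2 pp1:2
Op 2: write(P1, v1, 162). refcount(pp1)=2>1 -> COPY to pp2. 3 ppages; refcounts: pp0:2 pp1:1 pp2:1
Op 3: write(P1, v0, 161). refcount(pp0)=2>1 -> COPY to pp3. 4 ppages; refcounts: pp0:1 pp1:1 pp2:1 pp3:1
Op 4: write(P0, v0, 128). refcount(pp0)=1 -> write in place. 4 ppages; refcounts: pp0:1 pp1:1 pp2:1 pp3:1
Op 5: write(P1, v0, 167). refcount(pp3)=1 -> write in place. 4 ppages; refcounts: pp0:1 pp1:1 pp2:1 pp3:1
Op 6: fork(P1) -> P2. 4 ppages; refcounts: pp0:1 pp1:1 pp2:2 pp3:2
Op 7: fork(P0) -> P3. 4 ppages; refcounts: pp0:2 pp1:2 pp2:2 pp3:2
P0: v1 -> pp1 = 17
P1: v1 -> pp2 = 162
P2: v1 -> pp2 = 162
P3: v1 -> pp1 = 17

Answer: 17 162 162 17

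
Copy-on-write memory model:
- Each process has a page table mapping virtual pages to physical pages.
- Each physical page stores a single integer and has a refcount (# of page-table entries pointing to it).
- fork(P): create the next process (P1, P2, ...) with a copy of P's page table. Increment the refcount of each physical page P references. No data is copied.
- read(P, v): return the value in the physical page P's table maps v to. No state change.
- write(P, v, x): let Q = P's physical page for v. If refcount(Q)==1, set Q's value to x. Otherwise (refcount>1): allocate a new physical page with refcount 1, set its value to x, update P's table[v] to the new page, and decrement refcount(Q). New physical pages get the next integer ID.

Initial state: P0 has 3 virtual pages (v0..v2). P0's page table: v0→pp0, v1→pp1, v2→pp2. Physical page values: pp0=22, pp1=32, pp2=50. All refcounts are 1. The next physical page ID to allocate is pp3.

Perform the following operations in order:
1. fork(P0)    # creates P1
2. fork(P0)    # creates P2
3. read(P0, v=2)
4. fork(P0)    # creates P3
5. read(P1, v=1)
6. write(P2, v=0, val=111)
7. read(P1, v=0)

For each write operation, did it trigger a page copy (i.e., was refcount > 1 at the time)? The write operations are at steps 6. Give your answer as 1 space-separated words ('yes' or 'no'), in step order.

Op 1: fork(P0) -> P1. 3 ppages; refcounts: pp0:2 pp1:2 pp2:2
Op 2: fork(P0) -> P2. 3 ppages; refcounts: pp0:3 pp1:3 pp2:3
Op 3: read(P0, v2) -> 50. No state change.
Op 4: fork(P0) -> P3. 3 ppages; refcounts: pp0:4 pp1:4 pp2:4
Op 5: read(P1, v1) -> 32. No state change.
Op 6: write(P2, v0, 111). refcount(pp0)=4>1 -> COPY to pp3. 4 ppages; refcounts: pp0:3 pp1:4 pp2:4 pp3:1
Op 7: read(P1, v0) -> 22. No state change.

yes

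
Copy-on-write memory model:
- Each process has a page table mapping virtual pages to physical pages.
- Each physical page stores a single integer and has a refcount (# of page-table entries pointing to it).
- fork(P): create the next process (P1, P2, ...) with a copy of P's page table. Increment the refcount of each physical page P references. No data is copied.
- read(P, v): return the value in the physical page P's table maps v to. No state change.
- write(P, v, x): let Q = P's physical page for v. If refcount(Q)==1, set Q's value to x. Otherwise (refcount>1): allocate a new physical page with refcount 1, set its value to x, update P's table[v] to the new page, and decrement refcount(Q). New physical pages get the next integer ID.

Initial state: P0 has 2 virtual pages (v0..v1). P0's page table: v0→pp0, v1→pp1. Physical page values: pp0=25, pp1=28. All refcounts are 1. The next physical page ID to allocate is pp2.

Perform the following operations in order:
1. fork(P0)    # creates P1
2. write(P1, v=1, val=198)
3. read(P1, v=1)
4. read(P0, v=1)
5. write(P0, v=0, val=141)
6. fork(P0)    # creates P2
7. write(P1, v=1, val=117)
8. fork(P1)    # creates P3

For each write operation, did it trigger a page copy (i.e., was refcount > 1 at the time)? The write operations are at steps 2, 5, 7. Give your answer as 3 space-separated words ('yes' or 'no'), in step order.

Op 1: fork(P0) -> P1. 2 ppages; refcounts: pp0:2 pp1:2
Op 2: write(P1, v1, 198). refcount(pp1)=2>1 -> COPY to pp2. 3 ppages; refcounts: pp0:2 pp1:1 pp2:1
Op 3: read(P1, v1) -> 198. No state change.
Op 4: read(P0, v1) -> 28. No state change.
Op 5: write(P0, v0, 141). refcount(pp0)=2>1 -> COPY to pp3. 4 ppages; refcounts: pp0:1 pp1:1 pp2:1 pp3:1
Op 6: fork(P0) -> P2. 4 ppages; refcounts: pp0:1 pp1:2 pp2:1 pp3:2
Op 7: write(P1, v1, 117). refcount(pp2)=1 -> write in place. 4 ppages; refcounts: pp0:1 pp1:2 pp2:1 pp3:2
Op 8: fork(P1) -> P3. 4 ppages; refcounts: pp0:2 pp1:2 pp2:2 pp3:2

yes yes no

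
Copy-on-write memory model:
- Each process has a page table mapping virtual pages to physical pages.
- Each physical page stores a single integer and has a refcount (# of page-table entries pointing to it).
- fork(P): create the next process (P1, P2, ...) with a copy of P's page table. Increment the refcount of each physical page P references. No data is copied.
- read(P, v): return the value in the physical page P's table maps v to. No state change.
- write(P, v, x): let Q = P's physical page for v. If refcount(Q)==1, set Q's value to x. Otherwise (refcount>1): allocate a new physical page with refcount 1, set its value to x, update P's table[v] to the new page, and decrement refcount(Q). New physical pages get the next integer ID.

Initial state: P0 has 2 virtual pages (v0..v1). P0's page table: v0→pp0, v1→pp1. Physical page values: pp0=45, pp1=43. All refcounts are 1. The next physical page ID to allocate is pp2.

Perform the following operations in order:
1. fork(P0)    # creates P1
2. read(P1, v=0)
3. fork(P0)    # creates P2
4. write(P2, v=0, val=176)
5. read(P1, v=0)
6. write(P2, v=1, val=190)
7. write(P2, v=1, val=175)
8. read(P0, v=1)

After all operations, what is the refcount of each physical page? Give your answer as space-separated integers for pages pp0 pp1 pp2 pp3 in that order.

Op 1: fork(P0) -> P1. 2 ppages; refcounts: pp0:2 pp1:2
Op 2: read(P1, v0) -> 45. No state change.
Op 3: fork(P0) -> P2. 2 ppages; refcounts: pp0:3 pp1:3
Op 4: write(P2, v0, 176). refcount(pp0)=3>1 -> COPY to pp2. 3 ppages; refcounts: pp0:2 pp1:3 pp2:1
Op 5: read(P1, v0) -> 45. No state change.
Op 6: write(P2, v1, 190). refcount(pp1)=3>1 -> COPY to pp3. 4 ppages; refcounts: pp0:2 pp1:2 pp2:1 pp3:1
Op 7: write(P2, v1, 175). refcount(pp3)=1 -> write in place. 4 ppages; refcounts: pp0:2 pp1:2 pp2:1 pp3:1
Op 8: read(P0, v1) -> 43. No state change.

Answer: 2 2 1 1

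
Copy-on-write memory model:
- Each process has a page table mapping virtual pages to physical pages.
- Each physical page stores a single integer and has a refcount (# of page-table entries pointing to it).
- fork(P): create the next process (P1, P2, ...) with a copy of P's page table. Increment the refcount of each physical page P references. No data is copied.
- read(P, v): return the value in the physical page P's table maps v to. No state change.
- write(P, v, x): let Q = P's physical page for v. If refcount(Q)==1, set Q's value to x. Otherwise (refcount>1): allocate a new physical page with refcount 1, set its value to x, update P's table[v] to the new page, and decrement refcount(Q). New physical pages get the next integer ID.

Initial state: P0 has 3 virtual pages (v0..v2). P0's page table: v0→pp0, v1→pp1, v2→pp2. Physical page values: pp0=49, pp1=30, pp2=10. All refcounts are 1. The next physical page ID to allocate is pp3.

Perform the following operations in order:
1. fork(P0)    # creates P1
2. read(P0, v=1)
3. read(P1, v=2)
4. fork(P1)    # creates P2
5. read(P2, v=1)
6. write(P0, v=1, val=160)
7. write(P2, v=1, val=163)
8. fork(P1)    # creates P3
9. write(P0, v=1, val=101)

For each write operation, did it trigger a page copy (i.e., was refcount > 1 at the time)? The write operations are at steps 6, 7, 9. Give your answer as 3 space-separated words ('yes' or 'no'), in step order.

Op 1: fork(P0) -> P1. 3 ppages; refcounts: pp0:2 pp1:2 pp2:2
Op 2: read(P0, v1) -> 30. No state change.
Op 3: read(P1, v2) -> 10. No state change.
Op 4: fork(P1) -> P2. 3 ppages; refcounts: pp0:3 pp1:3 pp2:3
Op 5: read(P2, v1) -> 30. No state change.
Op 6: write(P0, v1, 160). refcount(pp1)=3>1 -> COPY to pp3. 4 ppages; refcounts: pp0:3 pp1:2 pp2:3 pp3:1
Op 7: write(P2, v1, 163). refcount(pp1)=2>1 -> COPY to pp4. 5 ppages; refcounts: pp0:3 pp1:1 pp2:3 pp3:1 pp4:1
Op 8: fork(P1) -> P3. 5 ppages; refcounts: pp0:4 pp1:2 pp2:4 pp3:1 pp4:1
Op 9: write(P0, v1, 101). refcount(pp3)=1 -> write in place. 5 ppages; refcounts: pp0:4 pp1:2 pp2:4 pp3:1 pp4:1

yes yes no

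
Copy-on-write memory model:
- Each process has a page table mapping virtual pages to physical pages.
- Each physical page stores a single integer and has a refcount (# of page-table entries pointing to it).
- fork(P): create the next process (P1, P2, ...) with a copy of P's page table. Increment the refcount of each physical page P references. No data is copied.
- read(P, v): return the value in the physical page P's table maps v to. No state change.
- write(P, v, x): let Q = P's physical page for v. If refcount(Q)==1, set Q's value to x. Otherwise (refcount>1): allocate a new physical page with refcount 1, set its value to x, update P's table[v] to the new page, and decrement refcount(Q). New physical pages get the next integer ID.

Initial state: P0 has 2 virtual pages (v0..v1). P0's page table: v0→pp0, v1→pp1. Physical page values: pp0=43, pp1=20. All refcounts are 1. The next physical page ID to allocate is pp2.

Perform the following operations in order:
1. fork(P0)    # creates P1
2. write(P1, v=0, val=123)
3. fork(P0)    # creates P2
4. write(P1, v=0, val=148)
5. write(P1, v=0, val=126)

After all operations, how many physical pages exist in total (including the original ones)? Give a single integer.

Answer: 3

Derivation:
Op 1: fork(P0) -> P1. 2 ppages; refcounts: pp0:2 pp1:2
Op 2: write(P1, v0, 123). refcount(pp0)=2>1 -> COPY to pp2. 3 ppages; refcounts: pp0:1 pp1:2 pp2:1
Op 3: fork(P0) -> P2. 3 ppages; refcounts: pp0:2 pp1:3 pp2:1
Op 4: write(P1, v0, 148). refcount(pp2)=1 -> write in place. 3 ppages; refcounts: pp0:2 pp1:3 pp2:1
Op 5: write(P1, v0, 126). refcount(pp2)=1 -> write in place. 3 ppages; refcounts: pp0:2 pp1:3 pp2:1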